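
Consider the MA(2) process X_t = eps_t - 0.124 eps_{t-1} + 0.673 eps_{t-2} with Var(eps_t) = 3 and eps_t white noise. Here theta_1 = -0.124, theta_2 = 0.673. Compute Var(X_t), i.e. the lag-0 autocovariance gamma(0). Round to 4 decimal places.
\gamma(0) = 4.4049

For an MA(q) process X_t = eps_t + sum_i theta_i eps_{t-i} with
Var(eps_t) = sigma^2, the variance is
  gamma(0) = sigma^2 * (1 + sum_i theta_i^2).
  sum_i theta_i^2 = (-0.124)^2 + (0.673)^2 = 0.015376 + 0.452929 = 0.468305.
  gamma(0) = 3 * (1 + 0.468305) = 3 * 1.468305 = 4.404915, which rounds to 4.4049.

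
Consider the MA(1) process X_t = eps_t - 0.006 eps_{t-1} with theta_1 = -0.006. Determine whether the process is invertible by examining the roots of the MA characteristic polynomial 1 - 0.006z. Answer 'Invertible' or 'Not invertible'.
\text{Invertible}

The MA(q) characteristic polynomial is P(z) = 1 - 0.006z.
Invertibility requires all roots to lie outside the unit circle, i.e. |z| > 1 for every root.
This is linear in z: 1 + (-0.006) z = 0  =>  z = -1/(-0.006) = 166.666667,  |z| = 166.666667.
Moduli of all roots: 166.6667.
All moduli strictly greater than 1? Yes.
Verdict: Invertible.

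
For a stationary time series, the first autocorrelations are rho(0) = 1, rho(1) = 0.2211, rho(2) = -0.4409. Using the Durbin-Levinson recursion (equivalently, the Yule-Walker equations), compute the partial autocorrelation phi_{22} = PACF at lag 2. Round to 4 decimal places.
\phi_{22} = -0.5150

The PACF at lag k is phi_{kk}, the last component of the solution
to the Yule-Walker system G_k phi = r_k where
  (G_k)_{ij} = rho(|i - j|), (r_k)_i = rho(i), i,j = 1..k.
Equivalently, Durbin-Levinson gives phi_{kk} iteratively:
  phi_{11} = rho(1)
  phi_{kk} = [rho(k) - sum_{j=1..k-1} phi_{k-1,j} rho(k-j)]
            / [1 - sum_{j=1..k-1} phi_{k-1,j} rho(j)],
  phi_{k,j} = phi_{k-1,j} - phi_{kk} phi_{k-1,k-j},  j = 1..k-1.
Step k = 1:
  phi_11 = rho(1) = 0.2211.
Step k = 2:
  phi_22 = [rho(2) - phi_11 rho(1)] / [1 - phi_11 rho(1)] = [-0.4409 - (0.2211)(0.2211)] / [1 - (0.2211)(0.2211)]
         = -0.48978521 / 0.95111479 = -0.515.
Therefore phi_{22} = -0.5150.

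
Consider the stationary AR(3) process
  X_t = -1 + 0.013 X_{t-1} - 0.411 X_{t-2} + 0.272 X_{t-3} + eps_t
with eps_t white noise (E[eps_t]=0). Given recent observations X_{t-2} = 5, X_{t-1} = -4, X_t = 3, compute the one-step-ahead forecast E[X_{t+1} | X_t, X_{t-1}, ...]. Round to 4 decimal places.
E[X_{t+1} \mid \mathcal F_t] = 2.0430

For an AR(p) model X_t = c + sum_i phi_i X_{t-i} + eps_t, the
one-step-ahead conditional mean is
  E[X_{t+1} | X_t, ...] = c + sum_i phi_i X_{t+1-i}.
Substitute known values:
  E[X_{t+1} | ...] = -1 + (0.013) * (3) + (-0.411) * (-4) + (0.272) * (5)
                   = 2.0430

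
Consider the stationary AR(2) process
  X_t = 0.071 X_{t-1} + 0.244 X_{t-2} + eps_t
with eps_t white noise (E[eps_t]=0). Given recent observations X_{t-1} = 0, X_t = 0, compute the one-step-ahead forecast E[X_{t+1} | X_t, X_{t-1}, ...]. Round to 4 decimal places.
E[X_{t+1} \mid \mathcal F_t] = 0.0000

For an AR(p) model X_t = c + sum_i phi_i X_{t-i} + eps_t, the
one-step-ahead conditional mean is
  E[X_{t+1} | X_t, ...] = c + sum_i phi_i X_{t+1-i}.
Substitute known values:
  E[X_{t+1} | ...] = (0.071) * (0) + (0.244) * (0)
                   = 0.0000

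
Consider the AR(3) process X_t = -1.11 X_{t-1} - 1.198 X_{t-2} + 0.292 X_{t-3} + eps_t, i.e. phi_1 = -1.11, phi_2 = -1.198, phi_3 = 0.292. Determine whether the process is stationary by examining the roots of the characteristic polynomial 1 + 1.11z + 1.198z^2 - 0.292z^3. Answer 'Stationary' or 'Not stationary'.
\text{Not stationary}

The AR(p) characteristic polynomial is P(z) = 1 + 1.11z + 1.198z^2 - 0.292z^3.
Stationarity requires all roots to lie outside the unit circle, i.e. |z| > 1 for every root.
Degree 3: look for a simple real root z0 first, then factor out (1 - z/z0) and solve the remaining quadratic.
Testing z0 = 5: P(5) = 1 + (1.11)(5) + (1.198)(5)^2 + (-0.292)(5)^3
  = 1 + (5.55) + (29.95) + (-36.5) = 0.  So z_0 = 5 is a root, |z_0| = 5.
Divide out the factor (1 - 0.2 z) = (1 - z/z0) (since 1/z0 = 0.2):
  P(z) = (1 - 0.2 z)(1 + (1.31) z + (1.46) z^2)
  [check: z-coef 1.31 - (0.2) = 1.11; z^2-coef 1.46 - (0.2)(1.31) = 1.198; z^3-coef -(0.2)(1.46) = -0.292.]
Remaining roots from the quadratic factor 1 + (1.31) z + (1.46) z^2:
  Set 1 + (1.31) z + (1.46) z^2 = 0, i.e. a z^2 + b z + c = 0 with a = 1.46, b = 1.31, c = 1.
  Discriminant D = b^2 - 4ac = (1.31)^2 - 4*(1.46)*1 = 1.7161 - (5.84) = -4.1239.
  D < 0, so the roots are the complex-conjugate pair z = (-b +/- i sqrt(-D)) / (2a) = -0.4486 +/- 0.6955i.
  For a conjugate pair |z|^2 = z * conj(z) = (product of roots) = c/a = 1/(1.46) = 0.684932, so |z| = sqrt(0.684932) = 0.8276 for both roots.
Moduli of all roots: 5.0000, 0.8276, 0.8276.
All moduli strictly greater than 1? No.
Verdict: Not stationary.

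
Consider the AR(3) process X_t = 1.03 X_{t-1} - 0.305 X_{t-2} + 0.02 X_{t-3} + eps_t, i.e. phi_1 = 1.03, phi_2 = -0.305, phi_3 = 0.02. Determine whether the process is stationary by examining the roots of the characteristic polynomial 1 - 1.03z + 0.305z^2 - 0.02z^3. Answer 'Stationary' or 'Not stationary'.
\text{Stationary}

The AR(p) characteristic polynomial is P(z) = 1 - 1.03z + 0.305z^2 - 0.02z^3.
Stationarity requires all roots to lie outside the unit circle, i.e. |z| > 1 for every root.
Degree 3: look for a simple real root z0 first, then factor out (1 - z/z0) and solve the remaining quadratic.
Testing z0 = 2: P(2) = 1 + (-1.03)(2) + (0.305)(2)^2 + (-0.02)(2)^3
  = 1 + (-2.06) + (1.22) + (-0.16) = 0.  So z_0 = 2 is a root, |z_0| = 2.
Divide out the factor (1 - 0.5 z) = (1 - z/z0) (since 1/z0 = 0.5):
  P(z) = (1 - 0.5 z)(1 + (-0.53) z + (0.04) z^2)
  [check: z-coef -0.53 - (0.5) = -1.03; z^2-coef 0.04 - (0.5)(-0.53) = 0.305; z^3-coef -(0.5)(0.04) = -0.02.]
Remaining roots from the quadratic factor 1 + (-0.53) z + (0.04) z^2:
  Set 1 + (-0.53) z + (0.04) z^2 = 0, i.e. a z^2 + b z + c = 0 with a = 0.04, b = -0.53, c = 1.
  Discriminant D = b^2 - 4ac = (-0.53)^2 - 4*(0.04)*1 = 0.2809 - (0.16) = 0.1209.
  D >= 0, so the roots are real: z = (-b +/- sqrt(D)) / (2a) = (0.53 +/- 0.347707) / (0.08).
    z_1 = (0.53 + 0.347707) / (0.08) = 10.9713,   |z_1| = 10.9713.
    z_2 = (0.53 - 0.347707) / (0.08) = 2.2787,   |z_2| = 2.2787.
Moduli of all roots: 2.0000, 10.9713, 2.2787.
All moduli strictly greater than 1? Yes.
Verdict: Stationary.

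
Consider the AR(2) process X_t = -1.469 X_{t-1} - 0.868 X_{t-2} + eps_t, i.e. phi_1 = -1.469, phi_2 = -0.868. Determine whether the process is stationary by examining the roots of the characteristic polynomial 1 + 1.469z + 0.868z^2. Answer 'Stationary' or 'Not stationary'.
\text{Stationary}

The AR(p) characteristic polynomial is P(z) = 1 + 1.469z + 0.868z^2.
Stationarity requires all roots to lie outside the unit circle, i.e. |z| > 1 for every root.
Set 1 + (1.469) z + (0.868) z^2 = 0, i.e. a z^2 + b z + c = 0 with a = 0.868, b = 1.469, c = 1.
Discriminant D = b^2 - 4ac = (1.469)^2 - 4*(0.868)*1 = 2.157961 - (3.472) = -1.314039.
D < 0, so the roots are the complex-conjugate pair z = (-b +/- i sqrt(-D)) / (2a) = -0.8462 +/- 0.6603i.
For a conjugate pair |z|^2 = z * conj(z) = (product of roots) = c/a = 1/(0.868) = 1.152074, so |z| = sqrt(1.152074) = 1.0733 for both roots.
Moduli of all roots: 1.0733, 1.0733.
All moduli strictly greater than 1? Yes.
Verdict: Stationary.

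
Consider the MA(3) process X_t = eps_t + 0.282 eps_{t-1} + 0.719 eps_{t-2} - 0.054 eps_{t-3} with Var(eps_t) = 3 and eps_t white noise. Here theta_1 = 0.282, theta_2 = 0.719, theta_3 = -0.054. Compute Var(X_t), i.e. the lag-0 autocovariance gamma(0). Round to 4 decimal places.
\gamma(0) = 4.7982

For an MA(q) process X_t = eps_t + sum_i theta_i eps_{t-i} with
Var(eps_t) = sigma^2, the variance is
  gamma(0) = sigma^2 * (1 + sum_i theta_i^2).
  sum_i theta_i^2 = (0.282)^2 + (0.719)^2 + (-0.054)^2 = 0.079524 + 0.516961 + 0.002916 = 0.599401.
  gamma(0) = 3 * (1 + 0.599401) = 3 * 1.599401 = 4.798203, which rounds to 4.7982.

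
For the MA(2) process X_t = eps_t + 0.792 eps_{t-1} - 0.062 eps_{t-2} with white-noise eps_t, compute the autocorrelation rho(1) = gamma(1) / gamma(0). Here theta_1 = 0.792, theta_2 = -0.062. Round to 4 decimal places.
\rho(1) = 0.4555

For an MA(q) process with theta_0 = 1, the autocovariance is
  gamma(k) = sigma^2 * sum_{i=0..q-k} theta_i * theta_{i+k},
and rho(k) = gamma(k) / gamma(0). Sigma^2 cancels.
  numerator   = (1)*(0.792) + (0.792)*(-0.062) = 0.742896.
  denominator = (1)^2 + (0.792)^2 + (-0.062)^2 = 1.631108.
  rho(1) = 0.742896 / 1.631108 = 0.4555.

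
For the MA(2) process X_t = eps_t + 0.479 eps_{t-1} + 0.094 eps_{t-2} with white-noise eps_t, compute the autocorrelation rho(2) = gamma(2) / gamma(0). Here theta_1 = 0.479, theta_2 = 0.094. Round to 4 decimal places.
\rho(2) = 0.0759

For an MA(q) process with theta_0 = 1, the autocovariance is
  gamma(k) = sigma^2 * sum_{i=0..q-k} theta_i * theta_{i+k},
and rho(k) = gamma(k) / gamma(0). Sigma^2 cancels.
  numerator   = (1)*(0.094) = 0.094.
  denominator = (1)^2 + (0.479)^2 + (0.094)^2 = 1.238277.
  rho(2) = 0.094 / 1.238277 = 0.0759.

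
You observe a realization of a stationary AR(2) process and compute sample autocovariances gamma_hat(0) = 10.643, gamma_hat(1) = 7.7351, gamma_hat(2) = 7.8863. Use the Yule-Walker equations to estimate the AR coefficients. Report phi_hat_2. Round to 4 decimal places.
\hat\phi_{2} = 0.4510

The Yule-Walker equations for an AR(p) process read, in matrix form,
  Gamma_p phi = r_p,   with   (Gamma_p)_{ij} = gamma(|i - j|),
                       (r_p)_i = gamma(i),   i,j = 1..p.
Substitute the sample gammas (Toeplitz matrix and right-hand side of size 2):
  Gamma_p = [[10.643, 7.7351], [7.7351, 10.643]]
  r_p     = [7.7351, 7.8863]
Written out:
  10.643 phi_1 + 7.7351 phi_2 = 7.7351
  7.7351 phi_1 + 10.643 phi_2 = 7.8863
Solve by Cramer's rule:
  det = gamma(0)^2 - gamma(1)^2 = (10.643)^2 - (7.7351)^2 = 113.273449 - 59.83177201 = 53.44167699
  phi_hat_1 = [gamma(1) gamma(0) - gamma(1) gamma(2)] / det = [(7.7351)(10.643) - (7.7351)(7.8863)] / 53.44167699 = 21.32335017 / 53.44167699 = 0.399
  phi_hat_2 = [gamma(0) gamma(2) - gamma(1)^2] / det = [(10.643)(7.8863) - (7.7351)^2] / 53.44167699 = 24.10211889 / 53.44167699 = 0.451
So phi_hat = [0.3990, 0.4510].
Therefore phi_hat_2 = 0.4510.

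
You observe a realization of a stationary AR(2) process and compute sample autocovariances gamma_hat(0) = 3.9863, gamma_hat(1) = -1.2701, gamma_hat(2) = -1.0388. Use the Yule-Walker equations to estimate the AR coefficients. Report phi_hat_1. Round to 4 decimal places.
\hat\phi_{1} = -0.4470

The Yule-Walker equations for an AR(p) process read, in matrix form,
  Gamma_p phi = r_p,   with   (Gamma_p)_{ij} = gamma(|i - j|),
                       (r_p)_i = gamma(i),   i,j = 1..p.
Substitute the sample gammas (Toeplitz matrix and right-hand side of size 2):
  Gamma_p = [[3.9863, -1.2701], [-1.2701, 3.9863]]
  r_p     = [-1.2701, -1.0388]
Written out:
  3.9863 phi_1 - 1.2701 phi_2 = -1.2701
  -1.2701 phi_1 + 3.9863 phi_2 = -1.0388
Solve by Cramer's rule:
  det = gamma(0)^2 - gamma(1)^2 = (3.9863)^2 - (-1.2701)^2 = 15.89058769 - 1.61315401 = 14.27743368
  phi_hat_1 = [gamma(1) gamma(0) - gamma(1) gamma(2)] / det = [(-1.2701)(3.9863) - (-1.2701)(-1.0388)] / 14.27743368 = -6.38237951 / 14.27743368 = -0.447
  phi_hat_2 = [gamma(0) gamma(2) - gamma(1)^2] / det = [(3.9863)(-1.0388) - (-1.2701)^2] / 14.27743368 = -5.75412245 / 14.27743368 = -0.403
So phi_hat = [-0.4470, -0.4030].
Therefore phi_hat_1 = -0.4470.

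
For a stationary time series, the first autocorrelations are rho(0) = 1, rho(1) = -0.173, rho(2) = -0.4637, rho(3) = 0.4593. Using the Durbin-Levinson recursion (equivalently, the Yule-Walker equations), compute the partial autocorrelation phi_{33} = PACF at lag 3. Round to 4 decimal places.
\phi_{33} = 0.3481

The PACF at lag k is phi_{kk}, the last component of the solution
to the Yule-Walker system G_k phi = r_k where
  (G_k)_{ij} = rho(|i - j|), (r_k)_i = rho(i), i,j = 1..k.
Equivalently, Durbin-Levinson gives phi_{kk} iteratively:
  phi_{11} = rho(1)
  phi_{kk} = [rho(k) - sum_{j=1..k-1} phi_{k-1,j} rho(k-j)]
            / [1 - sum_{j=1..k-1} phi_{k-1,j} rho(j)],
  phi_{k,j} = phi_{k-1,j} - phi_{kk} phi_{k-1,k-j},  j = 1..k-1.
Step k = 1:
  phi_11 = rho(1) = -0.173.
Step k = 2:
  phi_22 = [rho(2) - phi_11 rho(1)] / [1 - phi_11 rho(1)] = [-0.4637 - (-0.173)(-0.173)] / [1 - (-0.173)(-0.173)]
         = -0.493629 / 0.970071 = -0.508859.
  Update: phi_21 = phi_11 - phi_22 phi_11 = -0.173 - (-0.508859)(-0.173) = -0.261033.
Step k = 3:
  phi_33 = [rho(3) - phi_21 rho(2) - phi_22 rho(1)] / [1 - phi_21 rho(1) - phi_22 rho(2)]
    numerator   = 0.4593 - (-0.261033)(-0.4637) - (-0.508859)(-0.173) = 0.25022667
    denominator = 1 - (-0.261033)(-0.173) - (-0.508859)(-0.4637) = 0.71888362
  phi_33 = 0.25022667 / 0.71888362 = 0.3481.
Therefore phi_{33} = 0.3481.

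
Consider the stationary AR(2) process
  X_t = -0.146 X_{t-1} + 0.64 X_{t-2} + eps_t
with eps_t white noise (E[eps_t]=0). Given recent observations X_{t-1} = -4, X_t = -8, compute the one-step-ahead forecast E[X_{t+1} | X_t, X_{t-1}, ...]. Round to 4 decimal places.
E[X_{t+1} \mid \mathcal F_t] = -1.3920

For an AR(p) model X_t = c + sum_i phi_i X_{t-i} + eps_t, the
one-step-ahead conditional mean is
  E[X_{t+1} | X_t, ...] = c + sum_i phi_i X_{t+1-i}.
Substitute known values:
  E[X_{t+1} | ...] = (-0.146) * (-8) + (0.64) * (-4)
                   = -1.3920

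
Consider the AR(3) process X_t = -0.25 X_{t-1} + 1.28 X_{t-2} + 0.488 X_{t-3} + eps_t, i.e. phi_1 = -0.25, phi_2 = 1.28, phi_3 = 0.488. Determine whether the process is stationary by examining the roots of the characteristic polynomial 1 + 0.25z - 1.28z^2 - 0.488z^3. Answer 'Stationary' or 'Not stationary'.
\text{Not stationary}

The AR(p) characteristic polynomial is P(z) = 1 + 0.25z - 1.28z^2 - 0.488z^3.
Stationarity requires all roots to lie outside the unit circle, i.e. |z| > 1 for every root.
Degree 3: look for a simple real root z0 first, then factor out (1 - z/z0) and solve the remaining quadratic.
Testing z0 = -2.5: P(-2.5) = 1 + (0.25)(-2.5) + (-1.28)(-2.5)^2 + (-0.488)(-2.5)^3
  = 1 + (-0.625) + (-8) + (7.625) = 0.  So z_0 = -2.5 is a root, |z_0| = 2.5.
Divide out the factor (1 + 0.4 z) = (1 - z/z0) (since 1/z0 = -0.4):
  P(z) = (1 + 0.4 z)(1 + (-0.15) z + (-1.22) z^2)
  [check: z-coef -0.15 - (-0.4) = 0.25; z^2-coef -1.22 - (-0.4)(-0.15) = -1.28; z^3-coef -(-0.4)(-1.22) = -0.488.]
Remaining roots from the quadratic factor 1 + (-0.15) z + (-1.22) z^2:
  Set 1 + (-0.15) z + (-1.22) z^2 = 0, i.e. a z^2 + b z + c = 0 with a = -1.22, b = -0.15, c = 1.
  Discriminant D = b^2 - 4ac = (-0.15)^2 - 4*(-1.22)*1 = 0.0225 - (-4.88) = 4.9025.
  D >= 0, so the roots are real: z = (-b +/- sqrt(D)) / (2a) = (0.15 +/- 2.214159) / (-2.44).
    z_1 = (0.15 + 2.214159) / (-2.44) = -0.9689,   |z_1| = 0.9689.
    z_2 = (0.15 - 2.214159) / (-2.44) = 0.846,   |z_2| = 0.846.
Moduli of all roots: 2.5000, 0.9689, 0.8460.
All moduli strictly greater than 1? No.
Verdict: Not stationary.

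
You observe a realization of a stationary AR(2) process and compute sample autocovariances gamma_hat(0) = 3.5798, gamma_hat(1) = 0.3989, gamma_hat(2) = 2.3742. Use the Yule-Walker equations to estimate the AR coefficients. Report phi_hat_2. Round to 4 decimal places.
\hat\phi_{2} = 0.6590

The Yule-Walker equations for an AR(p) process read, in matrix form,
  Gamma_p phi = r_p,   with   (Gamma_p)_{ij} = gamma(|i - j|),
                       (r_p)_i = gamma(i),   i,j = 1..p.
Substitute the sample gammas (Toeplitz matrix and right-hand side of size 2):
  Gamma_p = [[3.5798, 0.3989], [0.3989, 3.5798]]
  r_p     = [0.3989, 2.3742]
Written out:
  3.5798 phi_1 + 0.3989 phi_2 = 0.3989
  0.3989 phi_1 + 3.5798 phi_2 = 2.3742
Solve by Cramer's rule:
  det = gamma(0)^2 - gamma(1)^2 = (3.5798)^2 - (0.3989)^2 = 12.81496804 - 0.15912121 = 12.65584683
  phi_hat_1 = [gamma(1) gamma(0) - gamma(1) gamma(2)] / det = [(0.3989)(3.5798) - (0.3989)(2.3742)] / 12.65584683 = 0.48091384 / 12.65584683 = 0.038
  phi_hat_2 = [gamma(0) gamma(2) - gamma(1)^2] / det = [(3.5798)(2.3742) - (0.3989)^2] / 12.65584683 = 8.34003995 / 12.65584683 = 0.659
So phi_hat = [0.0380, 0.6590].
Therefore phi_hat_2 = 0.6590.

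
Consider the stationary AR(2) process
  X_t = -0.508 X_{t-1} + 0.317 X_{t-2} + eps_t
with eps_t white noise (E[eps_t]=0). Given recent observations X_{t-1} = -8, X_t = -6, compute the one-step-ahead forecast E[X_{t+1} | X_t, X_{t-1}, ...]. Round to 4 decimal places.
E[X_{t+1} \mid \mathcal F_t] = 0.5120

For an AR(p) model X_t = c + sum_i phi_i X_{t-i} + eps_t, the
one-step-ahead conditional mean is
  E[X_{t+1} | X_t, ...] = c + sum_i phi_i X_{t+1-i}.
Substitute known values:
  E[X_{t+1} | ...] = (-0.508) * (-6) + (0.317) * (-8)
                   = 0.5120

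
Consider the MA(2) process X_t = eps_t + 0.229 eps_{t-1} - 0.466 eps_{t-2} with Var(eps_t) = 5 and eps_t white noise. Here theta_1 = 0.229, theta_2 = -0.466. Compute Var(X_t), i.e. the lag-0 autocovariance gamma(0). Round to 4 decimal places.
\gamma(0) = 6.3480

For an MA(q) process X_t = eps_t + sum_i theta_i eps_{t-i} with
Var(eps_t) = sigma^2, the variance is
  gamma(0) = sigma^2 * (1 + sum_i theta_i^2).
  sum_i theta_i^2 = (0.229)^2 + (-0.466)^2 = 0.052441 + 0.217156 = 0.269597.
  gamma(0) = 5 * (1 + 0.269597) = 5 * 1.269597 = 6.347985, which rounds to 6.3480.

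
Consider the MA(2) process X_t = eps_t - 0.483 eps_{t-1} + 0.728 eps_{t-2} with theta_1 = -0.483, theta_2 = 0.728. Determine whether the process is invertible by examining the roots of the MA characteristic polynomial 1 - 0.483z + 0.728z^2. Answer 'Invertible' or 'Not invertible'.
\text{Invertible}

The MA(q) characteristic polynomial is P(z) = 1 - 0.483z + 0.728z^2.
Invertibility requires all roots to lie outside the unit circle, i.e. |z| > 1 for every root.
Set 1 + (-0.483) z + (0.728) z^2 = 0, i.e. a z^2 + b z + c = 0 with a = 0.728, b = -0.483, c = 1.
Discriminant D = b^2 - 4ac = (-0.483)^2 - 4*(0.728)*1 = 0.233289 - (2.912) = -2.678711.
D < 0, so the roots are the complex-conjugate pair z = (-b +/- i sqrt(-D)) / (2a) = 0.3317 +/- 1.1241i.
For a conjugate pair |z|^2 = z * conj(z) = (product of roots) = c/a = 1/(0.728) = 1.373626, so |z| = sqrt(1.373626) = 1.172 for both roots.
Moduli of all roots: 1.1720, 1.1720.
All moduli strictly greater than 1? Yes.
Verdict: Invertible.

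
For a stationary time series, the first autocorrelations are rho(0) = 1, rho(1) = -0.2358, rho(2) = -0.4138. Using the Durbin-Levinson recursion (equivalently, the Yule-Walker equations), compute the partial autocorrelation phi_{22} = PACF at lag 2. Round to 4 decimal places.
\phi_{22} = -0.4970

The PACF at lag k is phi_{kk}, the last component of the solution
to the Yule-Walker system G_k phi = r_k where
  (G_k)_{ij} = rho(|i - j|), (r_k)_i = rho(i), i,j = 1..k.
Equivalently, Durbin-Levinson gives phi_{kk} iteratively:
  phi_{11} = rho(1)
  phi_{kk} = [rho(k) - sum_{j=1..k-1} phi_{k-1,j} rho(k-j)]
            / [1 - sum_{j=1..k-1} phi_{k-1,j} rho(j)],
  phi_{k,j} = phi_{k-1,j} - phi_{kk} phi_{k-1,k-j},  j = 1..k-1.
Step k = 1:
  phi_11 = rho(1) = -0.2358.
Step k = 2:
  phi_22 = [rho(2) - phi_11 rho(1)] / [1 - phi_11 rho(1)] = [-0.4138 - (-0.2358)(-0.2358)] / [1 - (-0.2358)(-0.2358)]
         = -0.46940164 / 0.94439836 = -0.497.
Therefore phi_{22} = -0.4970.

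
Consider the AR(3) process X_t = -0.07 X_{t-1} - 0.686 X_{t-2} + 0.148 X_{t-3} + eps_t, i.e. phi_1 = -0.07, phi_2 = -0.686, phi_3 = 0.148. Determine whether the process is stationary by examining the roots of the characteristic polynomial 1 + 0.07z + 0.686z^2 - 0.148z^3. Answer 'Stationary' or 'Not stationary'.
\text{Stationary}

The AR(p) characteristic polynomial is P(z) = 1 + 0.07z + 0.686z^2 - 0.148z^3.
Stationarity requires all roots to lie outside the unit circle, i.e. |z| > 1 for every root.
Degree 3: look for a simple real root z0 first, then factor out (1 - z/z0) and solve the remaining quadratic.
Testing z0 = 5: P(5) = 1 + (0.07)(5) + (0.686)(5)^2 + (-0.148)(5)^3
  = 1 + (0.35) + (17.15) + (-18.5) = 0.  So z_0 = 5 is a root, |z_0| = 5.
Divide out the factor (1 - 0.2 z) = (1 - z/z0) (since 1/z0 = 0.2):
  P(z) = (1 - 0.2 z)(1 + (0.27) z + (0.74) z^2)
  [check: z-coef 0.27 - (0.2) = 0.07; z^2-coef 0.74 - (0.2)(0.27) = 0.686; z^3-coef -(0.2)(0.74) = -0.148.]
Remaining roots from the quadratic factor 1 + (0.27) z + (0.74) z^2:
  Set 1 + (0.27) z + (0.74) z^2 = 0, i.e. a z^2 + b z + c = 0 with a = 0.74, b = 0.27, c = 1.
  Discriminant D = b^2 - 4ac = (0.27)^2 - 4*(0.74)*1 = 0.0729 - (2.96) = -2.8871.
  D < 0, so the roots are the complex-conjugate pair z = (-b +/- i sqrt(-D)) / (2a) = -0.1824 +/- 1.1481i.
  For a conjugate pair |z|^2 = z * conj(z) = (product of roots) = c/a = 1/(0.74) = 1.351351, so |z| = sqrt(1.351351) = 1.1625 for both roots.
Moduli of all roots: 5.0000, 1.1625, 1.1625.
All moduli strictly greater than 1? Yes.
Verdict: Stationary.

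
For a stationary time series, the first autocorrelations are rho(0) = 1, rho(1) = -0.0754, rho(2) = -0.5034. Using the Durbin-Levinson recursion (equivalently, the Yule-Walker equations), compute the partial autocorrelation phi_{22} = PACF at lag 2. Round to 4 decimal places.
\phi_{22} = -0.5120

The PACF at lag k is phi_{kk}, the last component of the solution
to the Yule-Walker system G_k phi = r_k where
  (G_k)_{ij} = rho(|i - j|), (r_k)_i = rho(i), i,j = 1..k.
Equivalently, Durbin-Levinson gives phi_{kk} iteratively:
  phi_{11} = rho(1)
  phi_{kk} = [rho(k) - sum_{j=1..k-1} phi_{k-1,j} rho(k-j)]
            / [1 - sum_{j=1..k-1} phi_{k-1,j} rho(j)],
  phi_{k,j} = phi_{k-1,j} - phi_{kk} phi_{k-1,k-j},  j = 1..k-1.
Step k = 1:
  phi_11 = rho(1) = -0.0754.
Step k = 2:
  phi_22 = [rho(2) - phi_11 rho(1)] / [1 - phi_11 rho(1)] = [-0.5034 - (-0.0754)(-0.0754)] / [1 - (-0.0754)(-0.0754)]
         = -0.50908516 / 0.99431484 = -0.512.
Therefore phi_{22} = -0.5120.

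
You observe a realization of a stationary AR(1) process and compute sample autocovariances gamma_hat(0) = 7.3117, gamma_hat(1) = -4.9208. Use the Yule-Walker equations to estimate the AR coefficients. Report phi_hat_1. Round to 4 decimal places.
\hat\phi_{1} = -0.6730

The Yule-Walker equations for an AR(p) process read, in matrix form,
  Gamma_p phi = r_p,   with   (Gamma_p)_{ij} = gamma(|i - j|),
                       (r_p)_i = gamma(i),   i,j = 1..p.
Substitute the sample gammas (Toeplitz matrix and right-hand side of size 1):
  Gamma_p = [[7.3117]]
  r_p     = [-4.9208]
With p = 1 this is the single equation gamma(0) phi_1 = gamma(1):
  phi_hat_1 = gamma(1) / gamma(0) = -4.9208 / 7.3117 = -0.6730.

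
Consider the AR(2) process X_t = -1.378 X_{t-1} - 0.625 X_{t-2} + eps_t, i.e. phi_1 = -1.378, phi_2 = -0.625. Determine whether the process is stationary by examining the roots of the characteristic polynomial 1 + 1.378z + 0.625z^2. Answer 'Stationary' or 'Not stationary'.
\text{Stationary}

The AR(p) characteristic polynomial is P(z) = 1 + 1.378z + 0.625z^2.
Stationarity requires all roots to lie outside the unit circle, i.e. |z| > 1 for every root.
Set 1 + (1.378) z + (0.625) z^2 = 0, i.e. a z^2 + b z + c = 0 with a = 0.625, b = 1.378, c = 1.
Discriminant D = b^2 - 4ac = (1.378)^2 - 4*(0.625)*1 = 1.898884 - (2.5) = -0.601116.
D < 0, so the roots are the complex-conjugate pair z = (-b +/- i sqrt(-D)) / (2a) = -1.1024 +/- 0.6203i.
For a conjugate pair |z|^2 = z * conj(z) = (product of roots) = c/a = 1/(0.625) = 1.6, so |z| = sqrt(1.6) = 1.2649 for both roots.
Moduli of all roots: 1.2649, 1.2649.
All moduli strictly greater than 1? Yes.
Verdict: Stationary.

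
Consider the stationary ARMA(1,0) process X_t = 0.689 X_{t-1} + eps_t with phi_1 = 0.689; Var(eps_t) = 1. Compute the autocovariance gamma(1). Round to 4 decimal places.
\gamma(1) = 1.3117

Multiply the model equation by X_{t-k} and take expectations. With theta_0 = psi_0 = 1 and psi_j the MA(infinity) weights, this gives
  gamma(k) - sum_i phi_i gamma(k-i) = c_k,
  c_k = sigma^2 * sum_{j=k..q} theta_j psi_{j-k}   (c_k = 0 for k > q),
using gamma(-m) = gamma(m).
Pure AR (q = 0): c_0 = sigma^2 = 1, c_k = 0 for k >= 1.
Equations for k = 0 and k = 1 (AR order 1):
  gamma(0) = phi_1 gamma(1) + c_0
  gamma(1) = phi_1 gamma(0) + c_1
Substituting the second into the first: gamma(0) (1 - phi_1^2) = c_0 + phi_1 c_1, so
  gamma(0) = c_0 / (1 - phi_1^2) = 1 / (1 - (0.689)^2) = 1 / 0.525279 = 1.90375.
  gamma(1) = phi_1 gamma(0) = (0.689)(1.90375) = 1.311684.
Therefore gamma(1) = 1.3117 (to 4 decimal places).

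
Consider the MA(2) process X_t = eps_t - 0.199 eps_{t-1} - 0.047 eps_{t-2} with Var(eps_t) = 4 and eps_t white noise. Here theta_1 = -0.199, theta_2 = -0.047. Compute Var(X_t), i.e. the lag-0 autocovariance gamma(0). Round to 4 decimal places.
\gamma(0) = 4.1672

For an MA(q) process X_t = eps_t + sum_i theta_i eps_{t-i} with
Var(eps_t) = sigma^2, the variance is
  gamma(0) = sigma^2 * (1 + sum_i theta_i^2).
  sum_i theta_i^2 = (-0.199)^2 + (-0.047)^2 = 0.039601 + 0.002209 = 0.04181.
  gamma(0) = 4 * (1 + 0.04181) = 4 * 1.04181 = 4.16724, which rounds to 4.1672.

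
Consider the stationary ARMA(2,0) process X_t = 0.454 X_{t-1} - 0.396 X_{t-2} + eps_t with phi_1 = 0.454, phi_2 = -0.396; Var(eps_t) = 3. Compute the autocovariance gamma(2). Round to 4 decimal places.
\gamma(2) = -0.9881

Multiply the model equation by X_{t-k} and take expectations. With theta_0 = psi_0 = 1 and psi_j the MA(infinity) weights, this gives
  gamma(k) - sum_i phi_i gamma(k-i) = c_k,
  c_k = sigma^2 * sum_{j=k..q} theta_j psi_{j-k}   (c_k = 0 for k > q),
using gamma(-m) = gamma(m).
Pure AR (q = 0): c_0 = sigma^2 = 3, c_k = 0 for k >= 1.
Equations for k = 0, 1, 2 (AR order 2, c_2 = 0):
  (E0) gamma(0) = phi_1 gamma(1) + phi_2 gamma(2) + c_0
  (E1) gamma(1) = phi_1 gamma(0) + phi_2 gamma(1) + c_1
  (E2) gamma(2) = phi_1 gamma(1) + phi_2 gamma(0)
From (E1): gamma(1) = A gamma(0) + B with
  A = phi_1 / (1 - phi_2) = 0.454 / 1.396 = 0.325215,   B = c_1 / (1 - phi_2) = 0 / 1.396 = 0.
Insert (E2) into (E0): gamma(0) (1 - phi_2^2) = phi_1 (1 + phi_2) gamma(1) + c_0.
  phi_1 (1 + phi_2) = (0.454)(0.604) = 0.274216,   1 - phi_2^2 = 0.843184.
Replace gamma(1) by A gamma(0) + B and collect gamma(0):
  gamma(0) [0.843184 - (0.274216)(0.325215)] = c_0 = 3
  gamma(0) * 0.754005 = 3
  gamma(0) = 3 / 0.754005 = 3.978754.
  gamma(1) = A gamma(0) = (0.325215)(3.978754) = 1.29395.
  gamma(2) = phi_1 gamma(1) + phi_2 gamma(0) = (0.454)(1.29395) + (-0.396)(3.978754) = -0.988133.
Therefore gamma(2) = -0.9881 (to 4 decimal places).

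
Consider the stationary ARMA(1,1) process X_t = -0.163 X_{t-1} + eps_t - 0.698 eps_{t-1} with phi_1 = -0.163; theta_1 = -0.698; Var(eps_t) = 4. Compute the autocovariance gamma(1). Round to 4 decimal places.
\gamma(1) = -3.9405

Multiply the model equation by X_{t-k} and take expectations. With theta_0 = psi_0 = 1 and psi_j the MA(infinity) weights, this gives
  gamma(k) - sum_i phi_i gamma(k-i) = c_k,
  c_k = sigma^2 * sum_{j=k..q} theta_j psi_{j-k}   (c_k = 0 for k > q),
using gamma(-m) = gamma(m).
psi-weights needed (psi_j = theta_j + sum_i phi_i psi_{j-i}):
  psi_1 = theta_1 + phi_1 = -0.698 + (-0.163) = -0.861
Right-hand sides:
  c_0 = sigma^2 (1 + theta_1 psi_1) = 4 * (1 + (-0.698)(-0.861)) = 4 * 1.600978 = 6.403912
  c_1 = sigma^2 theta_1 = 4 * (-0.698) = -2.792
  c_2 = 0
Equations for k = 0 and k = 1 (AR order 1):
  gamma(0) = phi_1 gamma(1) + c_0
  gamma(1) = phi_1 gamma(0) + c_1
Substituting the second into the first: gamma(0) (1 - phi_1^2) = c_0 + phi_1 c_1, so
  gamma(0) = (c_0 + phi_1 c_1) / (1 - phi_1^2) = (6.403912 + (-0.163)(-2.792)) / (1 - (-0.163)^2) = 6.859008 / 0.973431 = 7.046219.
  gamma(1) = phi_1 gamma(0) + c_1 = (-0.163)(7.046219) + (-2.792) = -3.940534.
Therefore gamma(1) = -3.9405 (to 4 decimal places).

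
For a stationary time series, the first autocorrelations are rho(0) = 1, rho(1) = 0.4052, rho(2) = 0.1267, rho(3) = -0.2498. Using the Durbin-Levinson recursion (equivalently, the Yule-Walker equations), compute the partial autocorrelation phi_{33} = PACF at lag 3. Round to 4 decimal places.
\phi_{33} = -0.3420

The PACF at lag k is phi_{kk}, the last component of the solution
to the Yule-Walker system G_k phi = r_k where
  (G_k)_{ij} = rho(|i - j|), (r_k)_i = rho(i), i,j = 1..k.
Equivalently, Durbin-Levinson gives phi_{kk} iteratively:
  phi_{11} = rho(1)
  phi_{kk} = [rho(k) - sum_{j=1..k-1} phi_{k-1,j} rho(k-j)]
            / [1 - sum_{j=1..k-1} phi_{k-1,j} rho(j)],
  phi_{k,j} = phi_{k-1,j} - phi_{kk} phi_{k-1,k-j},  j = 1..k-1.
Step k = 1:
  phi_11 = rho(1) = 0.4052.
Step k = 2:
  phi_22 = [rho(2) - phi_11 rho(1)] / [1 - phi_11 rho(1)] = [0.1267 - (0.4052)(0.4052)] / [1 - (0.4052)(0.4052)]
         = -0.03748704 / 0.83581296 = -0.044851.
  Update: phi_21 = phi_11 - phi_22 phi_11 = 0.4052 - (-0.044851)(0.4052) = 0.423374.
Step k = 3:
  phi_33 = [rho(3) - phi_21 rho(2) - phi_22 rho(1)] / [1 - phi_21 rho(1) - phi_22 rho(2)]
    numerator   = -0.2498 - (0.423374)(0.1267) - (-0.044851)(0.4052) = -0.28526782
    denominator = 1 - (0.423374)(0.4052) - (-0.044851)(0.1267) = 0.83413163
  phi_33 = -0.28526782 / 0.83413163 = -0.342.
Therefore phi_{33} = -0.3420.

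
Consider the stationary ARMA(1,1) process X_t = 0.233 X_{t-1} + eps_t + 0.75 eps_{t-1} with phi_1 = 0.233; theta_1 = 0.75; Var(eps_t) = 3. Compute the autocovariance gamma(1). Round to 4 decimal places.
\gamma(1) = 3.6632

Multiply the model equation by X_{t-k} and take expectations. With theta_0 = psi_0 = 1 and psi_j the MA(infinity) weights, this gives
  gamma(k) - sum_i phi_i gamma(k-i) = c_k,
  c_k = sigma^2 * sum_{j=k..q} theta_j psi_{j-k}   (c_k = 0 for k > q),
using gamma(-m) = gamma(m).
psi-weights needed (psi_j = theta_j + sum_i phi_i psi_{j-i}):
  psi_1 = theta_1 + phi_1 = 0.75 + (0.233) = 0.983
Right-hand sides:
  c_0 = sigma^2 (1 + theta_1 psi_1) = 3 * (1 + (0.75)(0.983)) = 3 * 1.73725 = 5.21175
  c_1 = sigma^2 theta_1 = 3 * (0.75) = 2.25
  c_2 = 0
Equations for k = 0 and k = 1 (AR order 1):
  gamma(0) = phi_1 gamma(1) + c_0
  gamma(1) = phi_1 gamma(0) + c_1
Substituting the second into the first: gamma(0) (1 - phi_1^2) = c_0 + phi_1 c_1, so
  gamma(0) = (c_0 + phi_1 c_1) / (1 - phi_1^2) = (5.21175 + (0.233)(2.25)) / (1 - (0.233)^2) = 5.736 / 0.945711 = 6.065278.
  gamma(1) = phi_1 gamma(0) + c_1 = (0.233)(6.065278) + (2.25) = 3.66321.
Therefore gamma(1) = 3.6632 (to 4 decimal places).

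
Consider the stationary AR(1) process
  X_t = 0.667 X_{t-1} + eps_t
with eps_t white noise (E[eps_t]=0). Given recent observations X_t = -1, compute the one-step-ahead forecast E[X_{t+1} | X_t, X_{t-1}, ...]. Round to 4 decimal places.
E[X_{t+1} \mid \mathcal F_t] = -0.6670

For an AR(p) model X_t = c + sum_i phi_i X_{t-i} + eps_t, the
one-step-ahead conditional mean is
  E[X_{t+1} | X_t, ...] = c + sum_i phi_i X_{t+1-i}.
Substitute known values:
  E[X_{t+1} | ...] = (0.667) * (-1)
                   = -0.6670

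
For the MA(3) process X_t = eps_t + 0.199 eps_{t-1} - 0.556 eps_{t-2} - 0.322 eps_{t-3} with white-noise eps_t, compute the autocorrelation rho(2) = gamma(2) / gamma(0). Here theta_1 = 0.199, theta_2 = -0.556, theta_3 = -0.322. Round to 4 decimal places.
\rho(2) = -0.4269

For an MA(q) process with theta_0 = 1, the autocovariance is
  gamma(k) = sigma^2 * sum_{i=0..q-k} theta_i * theta_{i+k},
and rho(k) = gamma(k) / gamma(0). Sigma^2 cancels.
  numerator   = (1)*(-0.556) + (0.199)*(-0.322) = -0.620078.
  denominator = (1)^2 + (0.199)^2 + (-0.556)^2 + (-0.322)^2 = 1.452421.
  rho(2) = -0.620078 / 1.452421 = -0.4269.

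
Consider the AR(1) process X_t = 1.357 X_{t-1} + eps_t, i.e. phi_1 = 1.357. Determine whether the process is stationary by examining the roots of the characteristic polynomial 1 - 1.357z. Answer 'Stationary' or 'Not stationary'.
\text{Not stationary}

The AR(p) characteristic polynomial is P(z) = 1 - 1.357z.
Stationarity requires all roots to lie outside the unit circle, i.e. |z| > 1 for every root.
This is linear in z: 1 + (-1.357) z = 0  =>  z = -1/(-1.357) = 0.73692,  |z| = 0.73692.
Moduli of all roots: 0.7369.
All moduli strictly greater than 1? No.
Verdict: Not stationary.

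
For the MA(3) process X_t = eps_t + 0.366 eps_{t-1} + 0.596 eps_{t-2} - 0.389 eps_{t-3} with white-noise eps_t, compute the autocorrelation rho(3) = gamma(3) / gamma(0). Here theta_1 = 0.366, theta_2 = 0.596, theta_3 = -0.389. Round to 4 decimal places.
\rho(3) = -0.2371

For an MA(q) process with theta_0 = 1, the autocovariance is
  gamma(k) = sigma^2 * sum_{i=0..q-k} theta_i * theta_{i+k},
and rho(k) = gamma(k) / gamma(0). Sigma^2 cancels.
  numerator   = (1)*(-0.389) = -0.389.
  denominator = (1)^2 + (0.366)^2 + (0.596)^2 + (-0.389)^2 = 1.640493.
  rho(3) = -0.389 / 1.640493 = -0.2371.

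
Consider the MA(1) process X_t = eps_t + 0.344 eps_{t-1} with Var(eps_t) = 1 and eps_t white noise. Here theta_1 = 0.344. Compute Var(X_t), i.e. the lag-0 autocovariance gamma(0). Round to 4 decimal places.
\gamma(0) = 1.1183

For an MA(q) process X_t = eps_t + sum_i theta_i eps_{t-i} with
Var(eps_t) = sigma^2, the variance is
  gamma(0) = sigma^2 * (1 + sum_i theta_i^2).
  sum_i theta_i^2 = (0.344)^2 = 0.118336.
  gamma(0) = 1 * (1 + 0.118336) = 1 * 1.118336 = 1.118336, which rounds to 1.1183.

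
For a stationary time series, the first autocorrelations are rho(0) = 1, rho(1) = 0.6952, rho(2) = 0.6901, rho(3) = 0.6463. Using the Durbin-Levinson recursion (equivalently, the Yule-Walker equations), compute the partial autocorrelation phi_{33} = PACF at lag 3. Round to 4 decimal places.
\phi_{33} = 0.1851

The PACF at lag k is phi_{kk}, the last component of the solution
to the Yule-Walker system G_k phi = r_k where
  (G_k)_{ij} = rho(|i - j|), (r_k)_i = rho(i), i,j = 1..k.
Equivalently, Durbin-Levinson gives phi_{kk} iteratively:
  phi_{11} = rho(1)
  phi_{kk} = [rho(k) - sum_{j=1..k-1} phi_{k-1,j} rho(k-j)]
            / [1 - sum_{j=1..k-1} phi_{k-1,j} rho(j)],
  phi_{k,j} = phi_{k-1,j} - phi_{kk} phi_{k-1,k-j},  j = 1..k-1.
Step k = 1:
  phi_11 = rho(1) = 0.6952.
Step k = 2:
  phi_22 = [rho(2) - phi_11 rho(1)] / [1 - phi_11 rho(1)] = [0.6901 - (0.6952)(0.6952)] / [1 - (0.6952)(0.6952)]
         = 0.20679696 / 0.51669696 = 0.400229.
  Update: phi_21 = phi_11 - phi_22 phi_11 = 0.6952 - (0.400229)(0.6952) = 0.416961.
Step k = 3:
  phi_33 = [rho(3) - phi_21 rho(2) - phi_22 rho(1)] / [1 - phi_21 rho(1) - phi_22 rho(2)]
    numerator   = 0.6463 - (0.416961)(0.6901) - (0.400229)(0.6952) = 0.08031621
    denominator = 1 - (0.416961)(0.6952) - (0.400229)(0.6901) = 0.43393088
  phi_33 = 0.08031621 / 0.43393088 = 0.1851.
Therefore phi_{33} = 0.1851.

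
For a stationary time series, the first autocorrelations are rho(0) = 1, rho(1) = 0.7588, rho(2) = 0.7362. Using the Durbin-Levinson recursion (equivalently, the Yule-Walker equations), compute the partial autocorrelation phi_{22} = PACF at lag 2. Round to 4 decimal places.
\phi_{22} = 0.3782

The PACF at lag k is phi_{kk}, the last component of the solution
to the Yule-Walker system G_k phi = r_k where
  (G_k)_{ij} = rho(|i - j|), (r_k)_i = rho(i), i,j = 1..k.
Equivalently, Durbin-Levinson gives phi_{kk} iteratively:
  phi_{11} = rho(1)
  phi_{kk} = [rho(k) - sum_{j=1..k-1} phi_{k-1,j} rho(k-j)]
            / [1 - sum_{j=1..k-1} phi_{k-1,j} rho(j)],
  phi_{k,j} = phi_{k-1,j} - phi_{kk} phi_{k-1,k-j},  j = 1..k-1.
Step k = 1:
  phi_11 = rho(1) = 0.7588.
Step k = 2:
  phi_22 = [rho(2) - phi_11 rho(1)] / [1 - phi_11 rho(1)] = [0.7362 - (0.7588)(0.7588)] / [1 - (0.7588)(0.7588)]
         = 0.16042256 / 0.42422256 = 0.3782.
Therefore phi_{22} = 0.3782.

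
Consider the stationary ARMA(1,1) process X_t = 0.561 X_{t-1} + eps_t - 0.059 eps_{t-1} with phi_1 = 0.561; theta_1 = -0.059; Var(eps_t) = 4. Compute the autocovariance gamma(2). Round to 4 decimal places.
\gamma(2) = 1.5894

Multiply the model equation by X_{t-k} and take expectations. With theta_0 = psi_0 = 1 and psi_j the MA(infinity) weights, this gives
  gamma(k) - sum_i phi_i gamma(k-i) = c_k,
  c_k = sigma^2 * sum_{j=k..q} theta_j psi_{j-k}   (c_k = 0 for k > q),
using gamma(-m) = gamma(m).
psi-weights needed (psi_j = theta_j + sum_i phi_i psi_{j-i}):
  psi_1 = theta_1 + phi_1 = -0.059 + (0.561) = 0.502
Right-hand sides:
  c_0 = sigma^2 (1 + theta_1 psi_1) = 4 * (1 + (-0.059)(0.502)) = 4 * 0.970382 = 3.881528
  c_1 = sigma^2 theta_1 = 4 * (-0.059) = -0.236
  c_2 = 0
Equations for k = 0 and k = 1 (AR order 1):
  gamma(0) = phi_1 gamma(1) + c_0
  gamma(1) = phi_1 gamma(0) + c_1
Substituting the second into the first: gamma(0) (1 - phi_1^2) = c_0 + phi_1 c_1, so
  gamma(0) = (c_0 + phi_1 c_1) / (1 - phi_1^2) = (3.881528 + (0.561)(-0.236)) / (1 - (0.561)^2) = 3.749132 / 0.685279 = 5.470957.
  gamma(1) = phi_1 gamma(0) + c_1 = (0.561)(5.470957) + (-0.236) = 2.833207.
For k = 2 (> q): gamma(2) = phi_1 gamma(1) = (0.561)(2.833207) = 1.589429.
Therefore gamma(2) = 1.5894 (to 4 decimal places).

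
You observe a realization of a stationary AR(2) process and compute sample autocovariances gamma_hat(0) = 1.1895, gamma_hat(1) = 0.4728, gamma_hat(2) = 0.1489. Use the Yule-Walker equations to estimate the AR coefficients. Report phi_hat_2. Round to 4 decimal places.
\hat\phi_{2} = -0.0390

The Yule-Walker equations for an AR(p) process read, in matrix form,
  Gamma_p phi = r_p,   with   (Gamma_p)_{ij} = gamma(|i - j|),
                       (r_p)_i = gamma(i),   i,j = 1..p.
Substitute the sample gammas (Toeplitz matrix and right-hand side of size 2):
  Gamma_p = [[1.1895, 0.4728], [0.4728, 1.1895]]
  r_p     = [0.4728, 0.1489]
Written out:
  1.1895 phi_1 + 0.4728 phi_2 = 0.4728
  0.4728 phi_1 + 1.1895 phi_2 = 0.1489
Solve by Cramer's rule:
  det = gamma(0)^2 - gamma(1)^2 = (1.1895)^2 - (0.4728)^2 = 1.41491025 - 0.22353984 = 1.19137041
  phi_hat_1 = [gamma(1) gamma(0) - gamma(1) gamma(2)] / det = [(0.4728)(1.1895) - (0.4728)(0.1489)] / 1.19137041 = 0.49199568 / 1.19137041 = 0.413
  phi_hat_2 = [gamma(0) gamma(2) - gamma(1)^2] / det = [(1.1895)(0.1489) - (0.4728)^2] / 1.19137041 = -0.04642329 / 1.19137041 = -0.039
So phi_hat = [0.4130, -0.0390].
Therefore phi_hat_2 = -0.0390.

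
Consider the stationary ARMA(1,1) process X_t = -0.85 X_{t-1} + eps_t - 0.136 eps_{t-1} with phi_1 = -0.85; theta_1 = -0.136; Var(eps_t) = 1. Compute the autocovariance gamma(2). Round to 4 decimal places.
\gamma(2) = 3.3693

Multiply the model equation by X_{t-k} and take expectations. With theta_0 = psi_0 = 1 and psi_j the MA(infinity) weights, this gives
  gamma(k) - sum_i phi_i gamma(k-i) = c_k,
  c_k = sigma^2 * sum_{j=k..q} theta_j psi_{j-k}   (c_k = 0 for k > q),
using gamma(-m) = gamma(m).
psi-weights needed (psi_j = theta_j + sum_i phi_i psi_{j-i}):
  psi_1 = theta_1 + phi_1 = -0.136 + (-0.85) = -0.986
Right-hand sides:
  c_0 = sigma^2 (1 + theta_1 psi_1) = 1 * (1 + (-0.136)(-0.986)) = 1 * 1.134096 = 1.134096
  c_1 = sigma^2 theta_1 = 1 * (-0.136) = -0.136
  c_2 = 0
Equations for k = 0 and k = 1 (AR order 1):
  gamma(0) = phi_1 gamma(1) + c_0
  gamma(1) = phi_1 gamma(0) + c_1
Substituting the second into the first: gamma(0) (1 - phi_1^2) = c_0 + phi_1 c_1, so
  gamma(0) = (c_0 + phi_1 c_1) / (1 - phi_1^2) = (1.134096 + (-0.85)(-0.136)) / (1 - (-0.85)^2) = 1.249696 / 0.2775 = 4.503409.
  gamma(1) = phi_1 gamma(0) + c_1 = (-0.85)(4.503409) + (-0.136) = -3.963898.
For k = 2 (> q): gamma(2) = phi_1 gamma(1) = (-0.85)(-3.963898) = 3.369313.
Therefore gamma(2) = 3.3693 (to 4 decimal places).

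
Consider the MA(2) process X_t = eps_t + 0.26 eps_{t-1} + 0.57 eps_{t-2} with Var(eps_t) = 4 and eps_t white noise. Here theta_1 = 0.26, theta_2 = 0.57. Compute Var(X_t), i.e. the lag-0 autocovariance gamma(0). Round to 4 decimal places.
\gamma(0) = 5.5700

For an MA(q) process X_t = eps_t + sum_i theta_i eps_{t-i} with
Var(eps_t) = sigma^2, the variance is
  gamma(0) = sigma^2 * (1 + sum_i theta_i^2).
  sum_i theta_i^2 = (0.26)^2 + (0.57)^2 = 0.0676 + 0.3249 = 0.3925.
  gamma(0) = 4 * (1 + 0.3925) = 4 * 1.3925 = 5.57, which rounds to 5.5700.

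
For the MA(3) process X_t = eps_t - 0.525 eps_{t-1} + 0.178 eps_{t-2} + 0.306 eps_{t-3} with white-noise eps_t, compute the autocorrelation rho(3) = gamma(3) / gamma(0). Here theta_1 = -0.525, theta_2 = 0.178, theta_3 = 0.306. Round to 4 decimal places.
\rho(3) = 0.2184

For an MA(q) process with theta_0 = 1, the autocovariance is
  gamma(k) = sigma^2 * sum_{i=0..q-k} theta_i * theta_{i+k},
and rho(k) = gamma(k) / gamma(0). Sigma^2 cancels.
  numerator   = (1)*(0.306) = 0.306.
  denominator = (1)^2 + (-0.525)^2 + (0.178)^2 + (0.306)^2 = 1.400945.
  rho(3) = 0.306 / 1.400945 = 0.2184.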